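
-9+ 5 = -4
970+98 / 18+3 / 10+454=128677/90 = 1429.74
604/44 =151/11 = 13.73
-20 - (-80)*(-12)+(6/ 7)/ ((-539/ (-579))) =-3694066/3773 = -979.08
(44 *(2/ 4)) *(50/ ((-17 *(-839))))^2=55000/203433169 = 0.00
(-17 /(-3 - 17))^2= 289/400 = 0.72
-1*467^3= -101847563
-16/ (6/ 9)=-24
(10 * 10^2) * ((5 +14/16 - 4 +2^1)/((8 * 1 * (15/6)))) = 775/4 = 193.75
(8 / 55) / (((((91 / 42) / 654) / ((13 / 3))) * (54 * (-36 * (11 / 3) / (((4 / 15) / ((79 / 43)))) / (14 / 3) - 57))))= -1049888/75056355 = -0.01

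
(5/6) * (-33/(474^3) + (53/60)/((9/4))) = 209048371/638978544 = 0.33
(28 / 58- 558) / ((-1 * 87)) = 16168/2523 = 6.41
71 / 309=0.23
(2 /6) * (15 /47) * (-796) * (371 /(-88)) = 357.01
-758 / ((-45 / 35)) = 5306/9 = 589.56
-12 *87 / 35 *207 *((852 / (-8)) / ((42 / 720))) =552372048/49 = 11272898.94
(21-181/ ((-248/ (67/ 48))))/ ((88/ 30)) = 1310555/174592 = 7.51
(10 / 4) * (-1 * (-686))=1715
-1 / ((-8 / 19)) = 19/8 = 2.38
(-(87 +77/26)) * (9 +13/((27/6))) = -250273/234 = -1069.54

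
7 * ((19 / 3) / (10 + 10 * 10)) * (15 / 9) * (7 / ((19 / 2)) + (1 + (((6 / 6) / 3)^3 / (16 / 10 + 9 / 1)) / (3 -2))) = 165613/141669 = 1.17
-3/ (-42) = 1/14 = 0.07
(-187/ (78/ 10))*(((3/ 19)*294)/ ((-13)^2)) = -274890/41743 = -6.59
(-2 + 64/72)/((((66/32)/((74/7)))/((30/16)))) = -10.68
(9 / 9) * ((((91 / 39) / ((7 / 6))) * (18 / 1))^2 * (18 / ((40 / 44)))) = 128304/5 = 25660.80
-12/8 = -3/2 = -1.50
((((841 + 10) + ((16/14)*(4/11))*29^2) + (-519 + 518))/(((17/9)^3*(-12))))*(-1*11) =11221983/68782 = 163.15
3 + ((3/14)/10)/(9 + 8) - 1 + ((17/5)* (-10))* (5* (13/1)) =-5255037/2380 = -2208.00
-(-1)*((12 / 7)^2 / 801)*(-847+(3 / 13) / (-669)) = -39287264/12642539 = -3.11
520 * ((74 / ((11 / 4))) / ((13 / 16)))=189440/11 = 17221.82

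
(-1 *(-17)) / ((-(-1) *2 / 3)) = 51/2 = 25.50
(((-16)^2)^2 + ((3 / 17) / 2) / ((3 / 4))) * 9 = 589825.06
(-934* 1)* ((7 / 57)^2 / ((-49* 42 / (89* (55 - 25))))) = 415630/22743 = 18.28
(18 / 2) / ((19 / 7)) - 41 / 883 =3.27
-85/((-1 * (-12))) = -85/12 = -7.08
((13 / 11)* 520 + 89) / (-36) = -7739/396 = -19.54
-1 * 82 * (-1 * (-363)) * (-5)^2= -744150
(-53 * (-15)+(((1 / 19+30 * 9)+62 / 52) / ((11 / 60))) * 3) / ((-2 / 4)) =-28439130/2717 = -10467.11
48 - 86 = -38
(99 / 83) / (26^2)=99/56108 = 0.00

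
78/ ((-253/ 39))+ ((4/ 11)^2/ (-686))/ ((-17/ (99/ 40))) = -88689303/7376215 = -12.02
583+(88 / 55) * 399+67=6442/5 = 1288.40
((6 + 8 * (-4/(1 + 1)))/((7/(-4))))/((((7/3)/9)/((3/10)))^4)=43046721/4201750 = 10.24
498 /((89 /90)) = 44820/89 = 503.60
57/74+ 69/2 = 1305/37 = 35.27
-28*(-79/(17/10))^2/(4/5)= -21843500/289 = -75583.04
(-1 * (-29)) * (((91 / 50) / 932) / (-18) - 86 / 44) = -523020829/9226800 = -56.68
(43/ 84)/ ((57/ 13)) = 559/4788 = 0.12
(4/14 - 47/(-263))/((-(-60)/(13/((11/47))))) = 34827/81004 = 0.43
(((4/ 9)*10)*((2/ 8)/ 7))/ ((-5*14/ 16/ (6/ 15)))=-32/2205 = -0.01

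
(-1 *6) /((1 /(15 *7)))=-630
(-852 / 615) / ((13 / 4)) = -1136/2665 = -0.43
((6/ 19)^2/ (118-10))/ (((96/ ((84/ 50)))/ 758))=2653/216600 = 0.01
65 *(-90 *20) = -117000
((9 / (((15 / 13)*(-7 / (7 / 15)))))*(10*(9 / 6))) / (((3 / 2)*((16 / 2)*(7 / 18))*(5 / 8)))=-468/175 = -2.67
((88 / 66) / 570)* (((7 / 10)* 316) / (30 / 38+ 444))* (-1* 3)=-2212/633825 = 0.00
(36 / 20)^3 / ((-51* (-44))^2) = 81/69938000 = 0.00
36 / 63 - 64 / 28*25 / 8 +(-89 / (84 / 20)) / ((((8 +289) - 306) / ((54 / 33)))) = -628/231 = -2.72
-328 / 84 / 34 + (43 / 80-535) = -15267529/28560 = -534.58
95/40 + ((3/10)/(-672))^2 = 11916801/5017600 = 2.38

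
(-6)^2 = 36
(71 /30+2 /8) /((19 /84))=1099/95 = 11.57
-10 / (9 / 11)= -110/9 = -12.22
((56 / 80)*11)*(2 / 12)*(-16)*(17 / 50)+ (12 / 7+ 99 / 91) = -142613/34125 = -4.18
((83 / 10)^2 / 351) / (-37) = -6889/1298700 = -0.01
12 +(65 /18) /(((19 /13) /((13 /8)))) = 43817/2736 = 16.01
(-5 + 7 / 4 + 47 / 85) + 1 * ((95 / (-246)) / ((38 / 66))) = -46947/13940 = -3.37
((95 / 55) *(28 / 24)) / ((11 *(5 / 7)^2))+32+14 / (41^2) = 987533977/30510150 = 32.37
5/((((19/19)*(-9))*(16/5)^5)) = -15625/9437184 = 0.00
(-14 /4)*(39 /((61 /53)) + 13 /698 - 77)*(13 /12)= 55660059/340624 = 163.41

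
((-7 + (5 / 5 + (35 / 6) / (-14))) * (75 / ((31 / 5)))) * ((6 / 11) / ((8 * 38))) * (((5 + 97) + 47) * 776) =-37939125/2356 = -16103.19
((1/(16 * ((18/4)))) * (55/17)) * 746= 20515/612 = 33.52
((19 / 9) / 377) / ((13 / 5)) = 95/44109 = 0.00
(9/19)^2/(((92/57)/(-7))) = -1701/1748 = -0.97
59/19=3.11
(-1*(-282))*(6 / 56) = 423/14 = 30.21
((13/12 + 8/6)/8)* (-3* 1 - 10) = -377/96 = -3.93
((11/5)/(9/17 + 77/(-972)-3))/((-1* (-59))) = -181764/12429235 = -0.01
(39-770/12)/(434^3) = -151/490479024 = 0.00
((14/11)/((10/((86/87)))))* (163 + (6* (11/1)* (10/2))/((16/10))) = 444577/9570 = 46.46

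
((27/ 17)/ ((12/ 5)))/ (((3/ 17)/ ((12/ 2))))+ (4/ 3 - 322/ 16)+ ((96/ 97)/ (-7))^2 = 41253833/11064984 = 3.73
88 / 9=9.78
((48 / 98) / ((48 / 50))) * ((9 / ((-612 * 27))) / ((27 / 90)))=-125/134946 = 0.00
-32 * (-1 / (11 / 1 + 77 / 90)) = 2880/1067 = 2.70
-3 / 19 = -0.16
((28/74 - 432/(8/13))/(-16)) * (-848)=-1375880/37 = -37185.95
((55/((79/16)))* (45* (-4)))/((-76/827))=32749200/1501 = 21818.25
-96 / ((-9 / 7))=224/3 = 74.67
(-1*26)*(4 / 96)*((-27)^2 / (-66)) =1053/88 = 11.97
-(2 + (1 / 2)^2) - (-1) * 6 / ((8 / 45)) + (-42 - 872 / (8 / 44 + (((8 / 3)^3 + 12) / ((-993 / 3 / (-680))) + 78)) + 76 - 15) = 309100423/6969550 = 44.35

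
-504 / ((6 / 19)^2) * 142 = -717668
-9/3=-3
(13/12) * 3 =13/4 = 3.25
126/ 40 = 63/20 = 3.15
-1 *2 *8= -16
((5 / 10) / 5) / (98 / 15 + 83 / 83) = 3/226 = 0.01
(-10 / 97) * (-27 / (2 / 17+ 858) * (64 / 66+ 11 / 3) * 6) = 351135/3891349 = 0.09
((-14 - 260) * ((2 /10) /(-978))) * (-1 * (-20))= 548/489 = 1.12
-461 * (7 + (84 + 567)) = -303338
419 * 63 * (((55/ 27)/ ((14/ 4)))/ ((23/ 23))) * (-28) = -1290520/3 = -430173.33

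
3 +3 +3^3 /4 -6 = 6.75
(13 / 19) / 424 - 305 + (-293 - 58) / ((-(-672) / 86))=-39465155/112784 = -349.92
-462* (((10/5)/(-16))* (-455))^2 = -47822775/32 = -1494461.72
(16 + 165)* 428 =77468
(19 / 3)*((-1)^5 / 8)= -19/24 = -0.79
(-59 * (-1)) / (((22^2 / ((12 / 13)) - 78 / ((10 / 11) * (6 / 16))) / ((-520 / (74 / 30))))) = -531000/12617 = -42.09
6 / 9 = 2/3 = 0.67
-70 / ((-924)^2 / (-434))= 155/4356 = 0.04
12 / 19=0.63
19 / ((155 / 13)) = 247/155 = 1.59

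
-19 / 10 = -1.90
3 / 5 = 0.60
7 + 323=330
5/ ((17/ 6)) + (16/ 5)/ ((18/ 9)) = 286/85 = 3.36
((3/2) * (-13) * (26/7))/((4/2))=-507/14 = -36.21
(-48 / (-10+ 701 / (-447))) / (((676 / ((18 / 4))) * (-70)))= -12069/30586465 = 0.00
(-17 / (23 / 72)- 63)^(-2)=529/7144929 = 0.00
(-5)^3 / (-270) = 25/54 = 0.46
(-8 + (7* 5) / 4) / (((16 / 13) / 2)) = 39/32 = 1.22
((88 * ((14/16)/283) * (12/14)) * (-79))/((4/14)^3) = -894201/1132 = -789.93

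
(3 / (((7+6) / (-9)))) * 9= -243/13 = -18.69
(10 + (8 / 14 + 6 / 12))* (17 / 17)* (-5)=-775/14 = -55.36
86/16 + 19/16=105/16 = 6.56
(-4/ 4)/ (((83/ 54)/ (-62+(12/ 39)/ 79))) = 3438180/85241 = 40.33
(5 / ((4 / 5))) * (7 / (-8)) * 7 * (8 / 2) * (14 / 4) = -8575/16 = -535.94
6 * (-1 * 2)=-12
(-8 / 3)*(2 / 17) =-16/51 = -0.31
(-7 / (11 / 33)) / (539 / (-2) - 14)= 2/27 = 0.07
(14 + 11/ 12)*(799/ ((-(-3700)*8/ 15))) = 143021/23680 = 6.04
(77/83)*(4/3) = 308/249 = 1.24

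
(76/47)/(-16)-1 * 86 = -16187/188 = -86.10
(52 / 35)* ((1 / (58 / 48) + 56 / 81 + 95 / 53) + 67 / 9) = 13926328/871479 = 15.98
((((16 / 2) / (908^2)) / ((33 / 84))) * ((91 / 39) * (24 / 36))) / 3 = 196/15304113 = 0.00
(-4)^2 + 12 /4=19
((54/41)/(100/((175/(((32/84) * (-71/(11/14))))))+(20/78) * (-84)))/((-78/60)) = 31185/1268458 = 0.02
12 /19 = 0.63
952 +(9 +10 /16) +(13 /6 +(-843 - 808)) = -16493/24 = -687.21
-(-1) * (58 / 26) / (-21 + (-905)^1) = -29/12038 = 0.00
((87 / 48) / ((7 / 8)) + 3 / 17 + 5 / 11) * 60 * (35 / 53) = 1061250/9911 = 107.08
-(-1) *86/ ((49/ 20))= 1720/49 = 35.10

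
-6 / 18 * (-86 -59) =145/3 = 48.33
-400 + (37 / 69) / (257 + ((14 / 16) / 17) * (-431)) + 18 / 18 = -879197453/2203515 = -399.00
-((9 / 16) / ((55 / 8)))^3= -729/1331000 = 0.00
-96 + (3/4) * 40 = -66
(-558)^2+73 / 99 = 30825109/99 = 311364.74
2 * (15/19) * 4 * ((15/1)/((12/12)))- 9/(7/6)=11574/133 = 87.02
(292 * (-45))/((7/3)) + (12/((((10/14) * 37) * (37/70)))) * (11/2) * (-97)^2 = 372035904/9583 = 38822.49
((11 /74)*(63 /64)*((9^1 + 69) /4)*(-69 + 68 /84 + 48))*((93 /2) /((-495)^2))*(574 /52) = -471541/3907200 = -0.12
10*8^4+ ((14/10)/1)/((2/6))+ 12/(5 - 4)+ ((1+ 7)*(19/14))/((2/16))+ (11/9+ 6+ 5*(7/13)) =168193819/4095 = 41072.97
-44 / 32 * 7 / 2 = -77/16 = -4.81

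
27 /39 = 9/13 = 0.69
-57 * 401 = -22857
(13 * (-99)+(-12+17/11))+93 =-13249/11 = -1204.45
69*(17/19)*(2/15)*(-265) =-41446/19 = -2181.37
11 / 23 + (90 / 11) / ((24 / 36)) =3226/253 = 12.75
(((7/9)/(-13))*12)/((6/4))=-56/117 = -0.48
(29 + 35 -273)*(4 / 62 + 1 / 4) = -8151/124 = -65.73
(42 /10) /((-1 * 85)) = -0.05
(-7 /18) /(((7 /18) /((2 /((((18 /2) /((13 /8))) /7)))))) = -91/36 = -2.53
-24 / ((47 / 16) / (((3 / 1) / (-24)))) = 1.02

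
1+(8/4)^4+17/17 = 18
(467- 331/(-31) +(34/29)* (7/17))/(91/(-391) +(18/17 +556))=9886918/11513493 = 0.86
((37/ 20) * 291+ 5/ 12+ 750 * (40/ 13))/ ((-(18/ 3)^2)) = -1110119/14040 = -79.07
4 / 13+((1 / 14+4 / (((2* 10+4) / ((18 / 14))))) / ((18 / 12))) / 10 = 446/1365 = 0.33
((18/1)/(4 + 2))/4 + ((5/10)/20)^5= 76800001/102400000 = 0.75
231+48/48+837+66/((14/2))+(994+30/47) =682039/329 = 2073.07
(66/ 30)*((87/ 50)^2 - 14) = -301741/12500 = -24.14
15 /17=0.88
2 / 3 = 0.67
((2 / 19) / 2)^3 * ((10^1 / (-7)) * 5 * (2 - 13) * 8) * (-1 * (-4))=17600/48013 = 0.37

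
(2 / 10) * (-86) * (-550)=9460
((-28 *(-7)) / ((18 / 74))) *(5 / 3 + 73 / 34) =1410514/459 = 3073.02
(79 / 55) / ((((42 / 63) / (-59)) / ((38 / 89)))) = -265677/4895 = -54.28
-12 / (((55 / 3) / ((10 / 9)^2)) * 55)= -16/1089 = -0.01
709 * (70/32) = 24815/16 = 1550.94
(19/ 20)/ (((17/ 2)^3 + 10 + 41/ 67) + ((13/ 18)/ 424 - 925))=-2428884/767684215 = 0.00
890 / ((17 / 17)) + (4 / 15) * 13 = 13402/15 = 893.47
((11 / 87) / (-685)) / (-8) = 11/476760 = 0.00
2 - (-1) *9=11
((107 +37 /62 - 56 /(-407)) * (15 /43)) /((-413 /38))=-110684595/32009329 = -3.46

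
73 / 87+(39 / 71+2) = 20930/6177 = 3.39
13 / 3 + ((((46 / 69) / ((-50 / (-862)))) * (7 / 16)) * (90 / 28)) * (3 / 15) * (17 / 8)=107543/9600 = 11.20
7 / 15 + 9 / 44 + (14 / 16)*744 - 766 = -75457/660 = -114.33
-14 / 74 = -7/37 = -0.19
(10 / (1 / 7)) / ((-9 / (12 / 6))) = -140/9 = -15.56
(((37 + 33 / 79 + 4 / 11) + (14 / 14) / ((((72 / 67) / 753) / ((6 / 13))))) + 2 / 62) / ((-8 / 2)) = -506003535/5603312 = -90.30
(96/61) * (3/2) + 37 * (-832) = -1877680/61 = -30781.64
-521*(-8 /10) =2084/5 = 416.80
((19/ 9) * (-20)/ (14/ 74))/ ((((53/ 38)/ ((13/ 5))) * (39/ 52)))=-5556512/10017 = -554.71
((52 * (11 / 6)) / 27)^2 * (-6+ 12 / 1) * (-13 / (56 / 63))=-265837/243 = -1093.98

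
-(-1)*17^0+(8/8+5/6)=17/6 = 2.83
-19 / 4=-4.75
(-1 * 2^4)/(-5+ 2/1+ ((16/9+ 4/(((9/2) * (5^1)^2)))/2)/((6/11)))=3600/301 = 11.96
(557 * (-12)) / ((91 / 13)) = -954.86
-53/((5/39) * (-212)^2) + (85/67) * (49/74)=0.83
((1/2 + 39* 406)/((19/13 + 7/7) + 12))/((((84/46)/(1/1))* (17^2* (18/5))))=0.58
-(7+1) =-8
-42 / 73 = -0.58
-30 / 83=-0.36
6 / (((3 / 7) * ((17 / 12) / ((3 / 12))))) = 42/17 = 2.47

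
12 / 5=2.40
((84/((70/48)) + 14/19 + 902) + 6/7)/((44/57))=958791/770 = 1245.18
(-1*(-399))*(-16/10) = -3192/5 = -638.40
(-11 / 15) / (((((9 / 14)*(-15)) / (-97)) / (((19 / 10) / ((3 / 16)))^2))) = -345127552/455625 = -757.48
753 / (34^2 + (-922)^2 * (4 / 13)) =9789/3415364 = 0.00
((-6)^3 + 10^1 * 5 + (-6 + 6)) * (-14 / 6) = 1162/3 = 387.33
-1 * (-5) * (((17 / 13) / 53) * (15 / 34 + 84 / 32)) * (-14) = -14595/2756 = -5.30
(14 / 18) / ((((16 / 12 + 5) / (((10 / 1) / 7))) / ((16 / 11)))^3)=12288000/447337121 = 0.03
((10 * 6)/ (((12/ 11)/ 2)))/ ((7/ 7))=110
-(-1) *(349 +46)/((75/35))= 553/3 = 184.33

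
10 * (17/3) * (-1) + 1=-167/3 = -55.67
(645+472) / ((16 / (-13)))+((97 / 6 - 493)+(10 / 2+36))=-64483/48 = -1343.40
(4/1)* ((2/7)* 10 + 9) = 332/7 = 47.43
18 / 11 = 1.64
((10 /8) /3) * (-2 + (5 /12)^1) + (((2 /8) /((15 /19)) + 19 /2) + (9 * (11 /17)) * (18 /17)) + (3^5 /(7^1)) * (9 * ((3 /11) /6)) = 473043589/16022160 = 29.52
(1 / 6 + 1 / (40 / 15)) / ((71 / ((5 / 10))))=13/3408 = 0.00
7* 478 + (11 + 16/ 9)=30229/9 = 3358.78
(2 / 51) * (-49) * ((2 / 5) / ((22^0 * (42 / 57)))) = -266/255 = -1.04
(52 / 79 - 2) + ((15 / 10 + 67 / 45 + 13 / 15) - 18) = -110107/7110 = -15.49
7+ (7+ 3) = 17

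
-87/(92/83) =-7221/92 = -78.49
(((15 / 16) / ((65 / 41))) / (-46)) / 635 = -123/6075680 = 0.00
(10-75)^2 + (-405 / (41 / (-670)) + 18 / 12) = 889273/82 = 10844.79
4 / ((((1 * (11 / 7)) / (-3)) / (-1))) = 84/11 = 7.64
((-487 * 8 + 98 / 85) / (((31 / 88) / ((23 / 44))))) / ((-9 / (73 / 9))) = 370568732/71145 = 5208.64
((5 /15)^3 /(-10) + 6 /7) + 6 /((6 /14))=28073/1890 = 14.85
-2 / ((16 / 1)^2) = -1/128 = -0.01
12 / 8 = 3/2 = 1.50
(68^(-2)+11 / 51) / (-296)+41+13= 221727053/4106112 = 54.00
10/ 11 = 0.91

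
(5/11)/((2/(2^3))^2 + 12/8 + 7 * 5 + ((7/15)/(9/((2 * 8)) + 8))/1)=0.01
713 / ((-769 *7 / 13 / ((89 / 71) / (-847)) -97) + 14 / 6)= 2474823/970823825 = 0.00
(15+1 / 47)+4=894/47 = 19.02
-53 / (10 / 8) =-212/5 = -42.40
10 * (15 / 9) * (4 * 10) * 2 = 4000/3 = 1333.33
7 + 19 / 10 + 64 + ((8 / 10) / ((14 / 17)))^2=180917/2450 = 73.84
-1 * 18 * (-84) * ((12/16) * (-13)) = -14742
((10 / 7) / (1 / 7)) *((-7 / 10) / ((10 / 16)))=-56/5 = -11.20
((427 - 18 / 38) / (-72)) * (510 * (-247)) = 2238730/3 = 746243.33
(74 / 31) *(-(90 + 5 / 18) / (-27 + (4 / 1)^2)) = 60125/3069 = 19.59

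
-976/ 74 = -13.19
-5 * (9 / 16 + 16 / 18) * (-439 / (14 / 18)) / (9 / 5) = 2275.57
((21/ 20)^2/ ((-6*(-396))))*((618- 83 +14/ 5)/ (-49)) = -2689/528000 = -0.01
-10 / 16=-5/8 = -0.62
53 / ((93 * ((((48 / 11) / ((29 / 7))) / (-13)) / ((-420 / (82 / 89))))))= 97806995/30504 = 3206.37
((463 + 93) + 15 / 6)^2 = 1247689/4 = 311922.25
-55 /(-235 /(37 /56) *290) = 407/763280 = 0.00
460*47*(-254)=-5491480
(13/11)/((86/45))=585/946 = 0.62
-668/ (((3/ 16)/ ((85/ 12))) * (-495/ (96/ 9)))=1453568/2673 = 543.80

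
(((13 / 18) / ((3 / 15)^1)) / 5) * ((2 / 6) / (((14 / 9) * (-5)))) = -13/420 = -0.03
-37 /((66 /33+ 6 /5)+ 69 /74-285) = 13690/103921 = 0.13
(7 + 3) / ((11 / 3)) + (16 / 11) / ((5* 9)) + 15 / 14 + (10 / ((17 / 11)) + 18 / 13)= 17897809/1531530 = 11.69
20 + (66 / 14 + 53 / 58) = 25.63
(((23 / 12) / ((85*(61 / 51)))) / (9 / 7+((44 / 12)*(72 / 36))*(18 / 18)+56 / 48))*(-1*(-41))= 6601/83570 = 0.08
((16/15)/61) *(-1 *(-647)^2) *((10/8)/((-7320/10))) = 418609/33489 = 12.50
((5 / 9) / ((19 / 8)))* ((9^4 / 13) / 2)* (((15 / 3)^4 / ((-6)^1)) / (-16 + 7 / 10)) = 1687500/4199 = 401.88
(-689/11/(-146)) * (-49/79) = -33761/126874 = -0.27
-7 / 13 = -0.54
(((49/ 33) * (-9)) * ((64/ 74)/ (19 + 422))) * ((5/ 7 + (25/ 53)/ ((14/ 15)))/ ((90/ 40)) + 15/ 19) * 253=-8.83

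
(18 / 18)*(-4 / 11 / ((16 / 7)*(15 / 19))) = -133/660 = -0.20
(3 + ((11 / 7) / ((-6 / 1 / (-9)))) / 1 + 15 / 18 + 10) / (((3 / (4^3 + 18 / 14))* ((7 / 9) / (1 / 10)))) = 45.30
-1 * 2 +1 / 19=-37/19 = -1.95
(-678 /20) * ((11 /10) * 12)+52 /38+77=-175328/475 = -369.11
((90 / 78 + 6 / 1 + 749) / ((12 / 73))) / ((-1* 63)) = -358795/4914 = -73.01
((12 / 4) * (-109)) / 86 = -3.80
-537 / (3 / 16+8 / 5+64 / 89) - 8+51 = -1018673/5949 = -171.23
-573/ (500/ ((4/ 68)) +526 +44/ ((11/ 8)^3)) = -69333/1094194 = -0.06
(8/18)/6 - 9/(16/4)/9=-19/108 = -0.18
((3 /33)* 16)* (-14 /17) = -224/187 = -1.20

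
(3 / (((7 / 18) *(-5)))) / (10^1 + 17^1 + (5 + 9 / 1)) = -54/1435 = -0.04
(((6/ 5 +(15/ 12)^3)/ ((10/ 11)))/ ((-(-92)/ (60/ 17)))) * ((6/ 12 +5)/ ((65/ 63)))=23074821/32531200 = 0.71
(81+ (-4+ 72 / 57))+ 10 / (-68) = 50463/646 = 78.12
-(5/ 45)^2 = -1/81 = -0.01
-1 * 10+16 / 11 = -94/11 = -8.55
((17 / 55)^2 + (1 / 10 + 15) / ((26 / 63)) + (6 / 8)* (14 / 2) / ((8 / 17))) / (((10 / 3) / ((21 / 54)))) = 421415183/75504000 = 5.58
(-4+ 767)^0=1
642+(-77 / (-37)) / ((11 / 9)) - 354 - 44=9091/37 = 245.70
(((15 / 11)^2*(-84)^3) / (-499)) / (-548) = -33339600/8271923 = -4.03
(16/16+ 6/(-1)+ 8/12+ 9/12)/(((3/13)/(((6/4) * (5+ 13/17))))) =-27391/204 = -134.27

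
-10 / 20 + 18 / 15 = 7/10 = 0.70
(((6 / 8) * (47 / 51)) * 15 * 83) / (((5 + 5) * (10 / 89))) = 1041567/1360 = 765.86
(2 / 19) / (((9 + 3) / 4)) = 2/57 = 0.04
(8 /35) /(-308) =-2/2695 = 0.00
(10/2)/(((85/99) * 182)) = 99/3094 = 0.03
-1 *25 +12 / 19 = -463/19 = -24.37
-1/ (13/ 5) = -5/13 = -0.38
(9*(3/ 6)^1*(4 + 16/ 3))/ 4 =21/2 = 10.50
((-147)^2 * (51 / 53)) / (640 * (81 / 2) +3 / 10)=524790/654179 = 0.80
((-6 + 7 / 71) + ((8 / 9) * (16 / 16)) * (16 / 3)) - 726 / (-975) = -259211/623025 = -0.42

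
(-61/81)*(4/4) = -61/81 = -0.75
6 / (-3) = -2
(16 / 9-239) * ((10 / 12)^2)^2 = -1334375/11664 = -114.40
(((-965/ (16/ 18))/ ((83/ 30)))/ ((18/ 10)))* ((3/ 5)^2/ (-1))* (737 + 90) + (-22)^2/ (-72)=193907279/2988 = 64895.34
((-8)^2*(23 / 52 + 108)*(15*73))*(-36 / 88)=-444578760/143 = -3108942.38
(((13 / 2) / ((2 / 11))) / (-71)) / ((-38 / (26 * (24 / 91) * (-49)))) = -4.45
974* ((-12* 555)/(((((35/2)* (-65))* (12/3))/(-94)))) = -60976296/455 = -134013.84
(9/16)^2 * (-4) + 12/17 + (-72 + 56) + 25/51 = -52451/3264 = -16.07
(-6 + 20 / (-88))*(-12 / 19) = 822/209 = 3.93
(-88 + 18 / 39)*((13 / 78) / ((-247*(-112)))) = -569/1078896 = 0.00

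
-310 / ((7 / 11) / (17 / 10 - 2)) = 1023/7 = 146.14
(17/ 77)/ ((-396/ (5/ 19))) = -85/579348 = 0.00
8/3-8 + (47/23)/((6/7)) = -407/138 = -2.95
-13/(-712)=13/712 = 0.02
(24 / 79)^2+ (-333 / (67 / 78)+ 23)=-152447761/418147 = -364.58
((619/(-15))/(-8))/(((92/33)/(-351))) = -2389959/3680 = -649.45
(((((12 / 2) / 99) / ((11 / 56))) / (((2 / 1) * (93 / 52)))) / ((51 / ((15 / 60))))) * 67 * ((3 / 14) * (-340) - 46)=-5797376/1721709 = -3.37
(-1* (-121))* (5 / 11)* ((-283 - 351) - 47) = -37455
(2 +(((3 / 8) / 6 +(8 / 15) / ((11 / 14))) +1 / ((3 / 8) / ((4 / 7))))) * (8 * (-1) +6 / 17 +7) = -26273/9520 = -2.76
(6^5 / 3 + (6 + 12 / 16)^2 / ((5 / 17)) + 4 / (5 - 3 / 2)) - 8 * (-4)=1556831/560 = 2780.06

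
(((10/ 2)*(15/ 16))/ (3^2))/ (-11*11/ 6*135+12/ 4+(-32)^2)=-25/81384 = 0.00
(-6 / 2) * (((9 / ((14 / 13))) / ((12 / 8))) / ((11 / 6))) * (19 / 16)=-6669/616 = -10.83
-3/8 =-0.38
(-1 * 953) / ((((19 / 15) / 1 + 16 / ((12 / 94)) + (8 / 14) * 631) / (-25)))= 48.90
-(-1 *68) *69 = 4692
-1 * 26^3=-17576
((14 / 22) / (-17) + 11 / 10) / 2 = 1987/3740 = 0.53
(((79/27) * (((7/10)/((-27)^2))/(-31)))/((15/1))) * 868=-7742/1476225 = -0.01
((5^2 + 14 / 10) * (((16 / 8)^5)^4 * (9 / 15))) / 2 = 207618048/25 = 8304721.92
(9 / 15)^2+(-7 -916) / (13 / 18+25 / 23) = -9546309/18725 = -509.82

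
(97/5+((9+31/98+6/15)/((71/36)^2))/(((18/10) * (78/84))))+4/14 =48580157/2293655 = 21.18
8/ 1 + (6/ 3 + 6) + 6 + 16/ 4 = 26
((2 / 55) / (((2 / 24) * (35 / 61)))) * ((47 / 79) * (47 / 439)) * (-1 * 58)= -187570608/66760925 = -2.81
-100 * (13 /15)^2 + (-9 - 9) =-93.11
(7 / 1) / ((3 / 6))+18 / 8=65/4 = 16.25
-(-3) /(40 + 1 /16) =48/641 = 0.07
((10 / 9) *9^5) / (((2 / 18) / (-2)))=-1180980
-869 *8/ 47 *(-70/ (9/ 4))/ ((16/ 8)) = 2300.90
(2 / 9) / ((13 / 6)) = 4/39 = 0.10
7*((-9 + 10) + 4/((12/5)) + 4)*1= 140/3 = 46.67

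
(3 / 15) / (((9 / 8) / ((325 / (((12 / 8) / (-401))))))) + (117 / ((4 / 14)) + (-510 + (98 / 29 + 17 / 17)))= -24338845/1566 = -15542.05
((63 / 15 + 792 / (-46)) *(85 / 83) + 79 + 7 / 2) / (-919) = -264087/3508742 = -0.08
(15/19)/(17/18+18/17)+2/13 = 82964/151411 = 0.55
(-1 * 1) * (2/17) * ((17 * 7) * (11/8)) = -77/4 = -19.25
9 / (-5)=-9/5 = -1.80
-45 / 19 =-2.37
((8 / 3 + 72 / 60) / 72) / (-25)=-29/13500 = 0.00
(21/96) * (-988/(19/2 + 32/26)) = -22477/1116 = -20.14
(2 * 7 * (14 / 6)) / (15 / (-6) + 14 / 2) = 196/27 = 7.26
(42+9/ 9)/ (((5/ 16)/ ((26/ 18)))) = 8944/45 = 198.76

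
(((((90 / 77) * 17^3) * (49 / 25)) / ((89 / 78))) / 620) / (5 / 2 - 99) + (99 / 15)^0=122291443/146433925 = 0.84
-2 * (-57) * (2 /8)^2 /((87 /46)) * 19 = 8303/116 = 71.58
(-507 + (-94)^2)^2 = 69372241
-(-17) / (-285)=-17/285 = -0.06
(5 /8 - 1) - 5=-43/8 = -5.38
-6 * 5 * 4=-120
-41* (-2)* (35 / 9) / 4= 1435/18 = 79.72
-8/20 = -2/5 = -0.40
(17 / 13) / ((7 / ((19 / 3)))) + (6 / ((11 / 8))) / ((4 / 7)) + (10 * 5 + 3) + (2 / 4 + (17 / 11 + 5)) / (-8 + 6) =700261/12012 = 58.30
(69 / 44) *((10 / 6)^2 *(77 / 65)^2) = 12397/2028 = 6.11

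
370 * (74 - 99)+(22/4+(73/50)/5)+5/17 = -19643317/2125 = -9243.91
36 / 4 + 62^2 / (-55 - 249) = -277/76 = -3.64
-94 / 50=-1.88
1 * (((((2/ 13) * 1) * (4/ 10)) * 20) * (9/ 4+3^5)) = 3924/13 = 301.85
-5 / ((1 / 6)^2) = -180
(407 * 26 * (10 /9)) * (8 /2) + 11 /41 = 17354579/369 = 47031.38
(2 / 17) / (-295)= -2/5015 = 0.00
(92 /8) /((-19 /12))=-138/19 = -7.26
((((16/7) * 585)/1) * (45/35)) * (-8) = -673920/49 = -13753.47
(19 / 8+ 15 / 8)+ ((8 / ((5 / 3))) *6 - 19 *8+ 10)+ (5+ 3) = -2019/20 = -100.95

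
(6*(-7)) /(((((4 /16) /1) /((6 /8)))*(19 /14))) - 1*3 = -1821/19 = -95.84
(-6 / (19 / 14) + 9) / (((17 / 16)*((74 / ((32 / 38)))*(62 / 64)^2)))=11403264/218213309 = 0.05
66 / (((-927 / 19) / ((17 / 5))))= -7106/1545 = -4.60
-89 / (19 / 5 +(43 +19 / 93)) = -41385/21857 = -1.89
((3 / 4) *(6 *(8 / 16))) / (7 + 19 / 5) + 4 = 101/24 = 4.21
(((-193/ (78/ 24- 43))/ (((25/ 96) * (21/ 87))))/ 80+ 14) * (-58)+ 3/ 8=-321888939/371000 = -867.63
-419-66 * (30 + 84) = -7943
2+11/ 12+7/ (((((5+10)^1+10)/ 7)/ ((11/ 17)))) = 4.18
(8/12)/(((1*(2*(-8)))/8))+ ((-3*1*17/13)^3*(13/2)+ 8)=-390179/1014 = -384.79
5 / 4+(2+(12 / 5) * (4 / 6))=97/20 = 4.85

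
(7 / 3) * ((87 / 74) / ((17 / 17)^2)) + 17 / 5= 2273/370 = 6.14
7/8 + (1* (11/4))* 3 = 73/8 = 9.12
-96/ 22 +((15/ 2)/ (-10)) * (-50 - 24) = 1125/22 = 51.14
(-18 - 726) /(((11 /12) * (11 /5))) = -44640/121 = -368.93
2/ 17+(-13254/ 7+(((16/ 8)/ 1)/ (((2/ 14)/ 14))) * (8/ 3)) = -489320/357 = -1370.64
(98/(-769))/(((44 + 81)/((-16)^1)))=1568/96125 = 0.02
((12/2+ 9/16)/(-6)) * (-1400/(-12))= -6125/48 = -127.60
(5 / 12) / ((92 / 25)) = 125/1104 = 0.11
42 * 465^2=9081450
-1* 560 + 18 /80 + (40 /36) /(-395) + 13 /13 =-15891641/28440 = -558.78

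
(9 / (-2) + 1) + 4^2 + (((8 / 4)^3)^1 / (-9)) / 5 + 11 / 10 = 604/45 = 13.42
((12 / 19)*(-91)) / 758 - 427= -427.08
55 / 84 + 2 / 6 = 83/84 = 0.99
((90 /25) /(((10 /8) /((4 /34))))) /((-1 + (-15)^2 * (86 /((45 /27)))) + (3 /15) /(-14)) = 2016/69073465 = 0.00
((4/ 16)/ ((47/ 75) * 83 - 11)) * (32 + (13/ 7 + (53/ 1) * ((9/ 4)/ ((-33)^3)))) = 94624825/458545472 = 0.21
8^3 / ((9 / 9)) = 512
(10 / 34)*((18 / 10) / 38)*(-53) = -0.74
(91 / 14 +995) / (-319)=-2003/638 = -3.14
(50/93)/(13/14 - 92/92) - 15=-2095/93 = -22.53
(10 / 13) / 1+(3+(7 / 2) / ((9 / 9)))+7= 14.27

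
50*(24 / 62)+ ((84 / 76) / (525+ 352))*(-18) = 9986082/516553 = 19.33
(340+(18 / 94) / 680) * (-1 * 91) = -988843219/31960 = -30940.03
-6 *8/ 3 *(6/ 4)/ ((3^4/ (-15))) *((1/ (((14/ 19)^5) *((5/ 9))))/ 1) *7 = 2476099/9604 = 257.82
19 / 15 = 1.27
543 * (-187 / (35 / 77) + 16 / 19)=-21178629/95 = -222932.94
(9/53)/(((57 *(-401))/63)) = -189/403807 = 0.00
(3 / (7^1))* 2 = 6/7 = 0.86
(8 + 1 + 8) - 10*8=-63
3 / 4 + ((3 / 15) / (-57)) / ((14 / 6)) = 1991/2660 = 0.75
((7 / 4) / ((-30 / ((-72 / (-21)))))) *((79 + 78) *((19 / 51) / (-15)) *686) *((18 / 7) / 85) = 584668/36125 = 16.18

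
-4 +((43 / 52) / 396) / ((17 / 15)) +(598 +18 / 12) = 69487919/116688 = 595.50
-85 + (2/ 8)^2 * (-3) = -1363/16 = -85.19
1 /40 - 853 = -34119/40 = -852.98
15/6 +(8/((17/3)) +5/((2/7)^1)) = 21.41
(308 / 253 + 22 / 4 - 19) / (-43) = 565/1978 = 0.29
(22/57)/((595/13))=286/33915 = 0.01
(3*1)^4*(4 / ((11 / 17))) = 5508/11 = 500.73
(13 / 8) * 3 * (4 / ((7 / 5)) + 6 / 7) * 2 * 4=1014/7 = 144.86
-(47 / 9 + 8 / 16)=-103/18 = -5.72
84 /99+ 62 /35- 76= -84754/1155 = -73.38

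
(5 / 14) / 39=5/546 = 0.01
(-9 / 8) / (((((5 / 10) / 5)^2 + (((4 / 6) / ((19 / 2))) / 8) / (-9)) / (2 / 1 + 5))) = -807975/926 = -872.54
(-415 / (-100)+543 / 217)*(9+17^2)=4301779/2170 = 1982.39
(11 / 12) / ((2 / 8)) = 11/3 = 3.67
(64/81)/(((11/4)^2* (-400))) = -64/245025 = 0.00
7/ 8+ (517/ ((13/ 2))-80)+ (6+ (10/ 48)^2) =48349/7488 = 6.46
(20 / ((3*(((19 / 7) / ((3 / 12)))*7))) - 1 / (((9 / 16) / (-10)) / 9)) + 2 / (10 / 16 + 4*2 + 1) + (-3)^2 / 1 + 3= 756205/4389 = 172.30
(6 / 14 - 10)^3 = -300763/343 = -876.86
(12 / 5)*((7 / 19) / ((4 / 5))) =21/19 = 1.11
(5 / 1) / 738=5/738 = 0.01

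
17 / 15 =1.13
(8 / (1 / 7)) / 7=8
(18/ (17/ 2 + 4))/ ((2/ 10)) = 36/5 = 7.20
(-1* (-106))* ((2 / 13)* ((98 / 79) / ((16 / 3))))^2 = 1145277/8437832 = 0.14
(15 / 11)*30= 450/11 = 40.91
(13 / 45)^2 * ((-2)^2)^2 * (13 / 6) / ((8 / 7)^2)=107653/48600 = 2.22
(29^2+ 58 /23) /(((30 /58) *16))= 101.93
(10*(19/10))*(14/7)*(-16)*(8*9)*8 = -350208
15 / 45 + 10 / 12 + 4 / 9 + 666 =12017/18 = 667.61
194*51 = 9894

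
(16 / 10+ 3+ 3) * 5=38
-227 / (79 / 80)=-18160/79 = -229.87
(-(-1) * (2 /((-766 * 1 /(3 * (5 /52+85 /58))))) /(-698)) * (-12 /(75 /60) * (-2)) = 16956/50392459 = 0.00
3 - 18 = -15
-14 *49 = -686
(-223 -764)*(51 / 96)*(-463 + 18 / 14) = 242097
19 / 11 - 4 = -25/11 = -2.27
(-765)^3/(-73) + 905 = 447763190/73 = 6133742.33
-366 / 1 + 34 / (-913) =-366.04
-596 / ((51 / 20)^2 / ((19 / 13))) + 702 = 19207126/33813 = 568.04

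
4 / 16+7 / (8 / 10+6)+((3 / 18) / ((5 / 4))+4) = 5521/1020 = 5.41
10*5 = 50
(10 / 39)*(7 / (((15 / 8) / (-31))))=-29.68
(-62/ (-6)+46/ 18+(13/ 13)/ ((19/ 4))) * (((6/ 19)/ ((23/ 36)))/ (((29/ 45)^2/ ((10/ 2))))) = 77.95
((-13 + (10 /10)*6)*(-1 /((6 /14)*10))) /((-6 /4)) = -49/45 = -1.09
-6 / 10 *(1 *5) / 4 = -3/4 = -0.75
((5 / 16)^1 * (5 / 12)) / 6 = 25/1152 = 0.02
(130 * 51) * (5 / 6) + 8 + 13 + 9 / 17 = 5546.53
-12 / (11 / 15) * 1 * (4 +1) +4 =-77.82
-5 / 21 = -0.24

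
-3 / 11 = -0.27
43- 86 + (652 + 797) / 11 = 976/11 = 88.73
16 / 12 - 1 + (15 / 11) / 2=67/66 = 1.02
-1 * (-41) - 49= -8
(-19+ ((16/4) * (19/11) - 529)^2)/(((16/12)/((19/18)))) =104435875/484 = 215776.60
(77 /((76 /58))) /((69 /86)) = 96019/1311 = 73.24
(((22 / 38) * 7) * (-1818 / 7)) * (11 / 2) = -109989/19 = -5788.89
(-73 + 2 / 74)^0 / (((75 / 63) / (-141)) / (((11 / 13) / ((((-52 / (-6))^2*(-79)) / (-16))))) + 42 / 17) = -19933452/24516923 = -0.81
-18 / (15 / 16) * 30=-576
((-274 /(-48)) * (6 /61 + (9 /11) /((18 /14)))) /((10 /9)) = 202623/53680 = 3.77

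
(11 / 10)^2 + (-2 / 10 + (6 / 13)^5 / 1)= 38278193/37129300 = 1.03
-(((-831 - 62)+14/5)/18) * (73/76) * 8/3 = 126.68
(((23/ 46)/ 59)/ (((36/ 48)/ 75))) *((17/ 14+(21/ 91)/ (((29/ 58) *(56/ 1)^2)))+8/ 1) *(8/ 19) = 4695675/1428154 = 3.29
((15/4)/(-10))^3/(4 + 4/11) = -99/8192 = -0.01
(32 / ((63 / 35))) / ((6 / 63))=560/3 = 186.67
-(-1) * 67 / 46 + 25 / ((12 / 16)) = 4801/138 = 34.79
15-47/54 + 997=54601/54 = 1011.13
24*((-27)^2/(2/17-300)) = -148716/2549 = -58.34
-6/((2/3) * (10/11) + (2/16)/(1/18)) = -792/377 = -2.10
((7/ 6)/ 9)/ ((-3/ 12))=-14/27 = -0.52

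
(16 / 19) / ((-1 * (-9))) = 16/171 = 0.09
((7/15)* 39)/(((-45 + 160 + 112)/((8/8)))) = 91/1135 = 0.08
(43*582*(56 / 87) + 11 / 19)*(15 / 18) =44381035/3306 = 13424.39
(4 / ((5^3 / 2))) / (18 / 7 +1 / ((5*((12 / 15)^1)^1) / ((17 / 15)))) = 672/29975 = 0.02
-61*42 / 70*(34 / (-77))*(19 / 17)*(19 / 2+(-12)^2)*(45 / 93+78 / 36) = 7348.80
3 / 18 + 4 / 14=19/42 = 0.45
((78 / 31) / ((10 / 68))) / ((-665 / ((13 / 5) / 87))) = -11492/14945875 = 0.00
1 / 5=0.20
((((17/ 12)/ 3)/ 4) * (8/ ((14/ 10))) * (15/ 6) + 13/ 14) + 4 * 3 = 3683/252 = 14.62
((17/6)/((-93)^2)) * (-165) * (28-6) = -10285/8649 = -1.19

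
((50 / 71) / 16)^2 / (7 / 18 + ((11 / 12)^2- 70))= -1875/66561364 = 0.00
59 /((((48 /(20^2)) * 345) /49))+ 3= 15076/207 = 72.83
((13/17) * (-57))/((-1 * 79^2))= 741/106097 = 0.01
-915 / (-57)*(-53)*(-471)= 7613715/19 = 400721.84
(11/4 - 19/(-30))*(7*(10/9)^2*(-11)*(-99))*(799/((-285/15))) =-686904295/513 = -1338994.73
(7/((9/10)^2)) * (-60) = -14000/27 = -518.52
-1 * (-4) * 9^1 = 36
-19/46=-0.41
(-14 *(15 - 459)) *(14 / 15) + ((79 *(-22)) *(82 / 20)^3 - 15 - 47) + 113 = -56966049/500 = -113932.10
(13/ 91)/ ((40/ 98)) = 7/20 = 0.35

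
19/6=3.17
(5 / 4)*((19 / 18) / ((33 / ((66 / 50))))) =0.05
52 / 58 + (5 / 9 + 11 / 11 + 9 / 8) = 7469/2088 = 3.58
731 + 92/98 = 35865/49 = 731.94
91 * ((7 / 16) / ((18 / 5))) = 3185/288 = 11.06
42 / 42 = 1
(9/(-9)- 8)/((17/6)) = -54/17 = -3.18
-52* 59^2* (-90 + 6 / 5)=80369328/5 = 16073865.60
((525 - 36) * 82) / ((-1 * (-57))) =13366/19 = 703.47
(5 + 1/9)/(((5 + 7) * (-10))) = -23/540 = -0.04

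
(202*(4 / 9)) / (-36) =-202/81 = -2.49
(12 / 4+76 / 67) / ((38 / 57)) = 831/134 = 6.20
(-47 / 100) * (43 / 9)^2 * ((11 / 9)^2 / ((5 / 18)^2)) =-207.71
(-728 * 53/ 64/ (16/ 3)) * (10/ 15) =-4823/64 = -75.36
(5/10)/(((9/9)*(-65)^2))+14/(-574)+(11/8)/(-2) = -0.71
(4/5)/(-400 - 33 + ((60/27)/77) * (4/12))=-8316/4500935 = 0.00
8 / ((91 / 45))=360/91 = 3.96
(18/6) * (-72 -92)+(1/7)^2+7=-23764/49 = -484.98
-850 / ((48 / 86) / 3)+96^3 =880167.25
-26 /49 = -0.53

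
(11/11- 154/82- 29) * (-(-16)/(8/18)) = -44100/41 = -1075.61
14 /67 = 0.21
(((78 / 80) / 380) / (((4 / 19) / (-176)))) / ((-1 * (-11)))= -39/200 = -0.20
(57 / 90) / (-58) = -19/1740 = -0.01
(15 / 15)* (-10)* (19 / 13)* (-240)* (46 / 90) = 69920/39 = 1792.82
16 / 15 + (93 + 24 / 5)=1483/15 = 98.87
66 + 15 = 81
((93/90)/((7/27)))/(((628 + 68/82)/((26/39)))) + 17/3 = 5117243/902370 = 5.67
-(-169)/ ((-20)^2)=169/400 = 0.42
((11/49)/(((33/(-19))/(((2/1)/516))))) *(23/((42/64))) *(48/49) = -111872/6504309 = -0.02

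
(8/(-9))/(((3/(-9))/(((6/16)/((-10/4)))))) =-2/5 = -0.40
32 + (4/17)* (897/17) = 12836/289 = 44.42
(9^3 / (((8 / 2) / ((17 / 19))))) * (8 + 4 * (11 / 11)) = 37179/19 = 1956.79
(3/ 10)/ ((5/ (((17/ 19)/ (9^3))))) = 17/230850 = 0.00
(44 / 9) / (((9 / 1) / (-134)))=-5896/81 = -72.79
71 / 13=5.46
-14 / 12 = -7/6 = -1.17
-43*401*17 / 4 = -293131/4 = -73282.75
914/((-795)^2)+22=13905464/632025 = 22.00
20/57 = 0.35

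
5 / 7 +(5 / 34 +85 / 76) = 1.98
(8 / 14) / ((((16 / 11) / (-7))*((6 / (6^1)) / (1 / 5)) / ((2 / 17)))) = -11/170 = -0.06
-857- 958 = -1815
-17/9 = -1.89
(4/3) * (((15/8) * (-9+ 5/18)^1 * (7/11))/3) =-5495/1188 = -4.63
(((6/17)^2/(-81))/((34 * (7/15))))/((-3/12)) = 40/103173 = 0.00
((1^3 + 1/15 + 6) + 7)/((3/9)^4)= 5697/5 = 1139.40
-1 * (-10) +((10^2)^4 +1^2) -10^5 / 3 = 299900033/3 = 99966677.67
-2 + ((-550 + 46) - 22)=-528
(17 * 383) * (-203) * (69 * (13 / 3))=-395198167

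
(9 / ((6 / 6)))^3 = 729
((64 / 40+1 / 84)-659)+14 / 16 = -656.51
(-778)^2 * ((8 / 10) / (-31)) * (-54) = 130741344/155 = 843492.54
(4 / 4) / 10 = 1/10 = 0.10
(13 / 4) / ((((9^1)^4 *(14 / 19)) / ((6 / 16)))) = 247/979776 = 0.00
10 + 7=17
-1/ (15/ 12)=-4/5 = -0.80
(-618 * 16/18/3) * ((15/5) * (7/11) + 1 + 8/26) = -758080/1287 = -589.03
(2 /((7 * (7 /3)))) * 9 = 54/49 = 1.10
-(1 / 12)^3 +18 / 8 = 3887/1728 = 2.25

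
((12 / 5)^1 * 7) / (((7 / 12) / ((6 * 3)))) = 2592/5 = 518.40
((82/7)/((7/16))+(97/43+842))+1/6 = 11013685/12642 = 871.20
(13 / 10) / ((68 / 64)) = 104/85 = 1.22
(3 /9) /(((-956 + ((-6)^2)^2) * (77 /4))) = 1/19635 = 0.00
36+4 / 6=36.67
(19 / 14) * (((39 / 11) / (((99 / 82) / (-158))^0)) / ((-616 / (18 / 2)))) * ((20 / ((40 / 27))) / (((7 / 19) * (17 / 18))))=-30790773/11288816 = -2.73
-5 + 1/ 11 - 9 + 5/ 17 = -2546/187 = -13.61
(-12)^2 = 144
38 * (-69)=-2622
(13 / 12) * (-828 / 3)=-299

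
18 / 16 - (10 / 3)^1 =-53/24 = -2.21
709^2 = 502681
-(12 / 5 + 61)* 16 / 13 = -5072/65 = -78.03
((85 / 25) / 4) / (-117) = -17/2340 = -0.01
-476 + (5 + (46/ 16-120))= -4705/8 = -588.12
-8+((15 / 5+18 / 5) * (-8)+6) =-274/5 = -54.80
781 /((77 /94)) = 953.43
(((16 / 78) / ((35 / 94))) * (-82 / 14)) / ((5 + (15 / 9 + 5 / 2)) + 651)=-61664/12615785 = 0.00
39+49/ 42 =241/6 = 40.17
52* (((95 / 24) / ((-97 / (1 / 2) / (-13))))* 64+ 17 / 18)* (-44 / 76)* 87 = -259510966/5529 = -46936.33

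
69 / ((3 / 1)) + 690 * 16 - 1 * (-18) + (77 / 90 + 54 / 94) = 46878679/4230 = 11082.43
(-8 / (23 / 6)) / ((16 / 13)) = -39/23 = -1.70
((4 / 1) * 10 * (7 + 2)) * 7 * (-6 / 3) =-5040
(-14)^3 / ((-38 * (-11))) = -1372/209 = -6.56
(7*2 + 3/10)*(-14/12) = -16.68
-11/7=-1.57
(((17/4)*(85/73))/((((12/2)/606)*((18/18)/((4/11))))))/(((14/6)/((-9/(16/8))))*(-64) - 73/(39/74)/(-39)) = 4.95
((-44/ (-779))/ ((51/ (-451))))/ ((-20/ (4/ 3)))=484/14535 = 0.03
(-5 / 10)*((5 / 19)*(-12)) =1.58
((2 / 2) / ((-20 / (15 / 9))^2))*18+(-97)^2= 9409.12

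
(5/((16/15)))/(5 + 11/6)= 225/328 = 0.69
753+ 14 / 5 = 3779/5 = 755.80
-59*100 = -5900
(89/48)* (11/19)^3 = 118459/329232 = 0.36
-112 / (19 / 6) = -672/19 = -35.37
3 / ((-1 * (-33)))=0.09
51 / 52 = 0.98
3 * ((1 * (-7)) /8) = -21/8 = -2.62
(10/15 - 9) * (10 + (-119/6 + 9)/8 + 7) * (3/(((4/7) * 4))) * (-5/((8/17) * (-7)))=-1595875/6144 = -259.75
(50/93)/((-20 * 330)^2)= 1/81021600 = 0.00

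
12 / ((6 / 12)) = 24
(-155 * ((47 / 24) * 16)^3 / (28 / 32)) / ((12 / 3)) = -257481040/189 = -1362333.54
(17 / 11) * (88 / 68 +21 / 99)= 845/363 = 2.33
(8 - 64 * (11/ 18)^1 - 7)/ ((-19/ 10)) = 3430/171 = 20.06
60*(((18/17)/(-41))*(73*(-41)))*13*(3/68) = 768690/289 = 2659.83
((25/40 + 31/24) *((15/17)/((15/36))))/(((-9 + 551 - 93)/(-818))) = -7.39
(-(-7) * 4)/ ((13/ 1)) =2.15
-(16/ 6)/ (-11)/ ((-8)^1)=-0.03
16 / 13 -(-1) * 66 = 874/13 = 67.23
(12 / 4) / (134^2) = 3/17956 = 0.00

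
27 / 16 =1.69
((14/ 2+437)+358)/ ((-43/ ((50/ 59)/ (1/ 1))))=-40100/2537 = -15.81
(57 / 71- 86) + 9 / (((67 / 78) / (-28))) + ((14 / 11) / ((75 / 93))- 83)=-601750212/1308175 = -459.99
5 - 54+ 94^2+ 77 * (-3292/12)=-37010/3 = -12336.67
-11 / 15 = -0.73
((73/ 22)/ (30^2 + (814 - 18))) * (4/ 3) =73/27984 = 0.00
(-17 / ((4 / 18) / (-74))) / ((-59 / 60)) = -339660/59 = -5756.95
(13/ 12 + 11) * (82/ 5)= 1189/6 = 198.17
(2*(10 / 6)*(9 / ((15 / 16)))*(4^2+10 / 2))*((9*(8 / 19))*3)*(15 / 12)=181440/19 = 9549.47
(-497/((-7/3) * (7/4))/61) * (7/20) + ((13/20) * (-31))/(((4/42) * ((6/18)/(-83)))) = 128546211/2440 = 52682.87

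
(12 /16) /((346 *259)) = 3/358456 = 0.00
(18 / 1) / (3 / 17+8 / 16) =612/23 = 26.61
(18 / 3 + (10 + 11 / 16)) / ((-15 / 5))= -5.56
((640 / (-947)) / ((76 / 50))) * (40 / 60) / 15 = -3200/161937 = -0.02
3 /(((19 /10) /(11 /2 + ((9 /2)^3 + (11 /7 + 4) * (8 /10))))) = 84909/532 = 159.60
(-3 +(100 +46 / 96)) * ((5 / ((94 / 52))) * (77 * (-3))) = -23418395/376 = -62282.97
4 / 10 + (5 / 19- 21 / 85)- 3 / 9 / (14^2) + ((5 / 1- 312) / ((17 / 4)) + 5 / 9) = -203024977/2848860 = -71.27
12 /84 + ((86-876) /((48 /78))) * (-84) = 754846/7 = 107835.14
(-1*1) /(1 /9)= -9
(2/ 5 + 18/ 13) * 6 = 696/65 = 10.71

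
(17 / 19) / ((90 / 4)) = 34/855 = 0.04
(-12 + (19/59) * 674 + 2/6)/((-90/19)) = -690707/15930 = -43.36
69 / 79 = 0.87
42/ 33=14/11 = 1.27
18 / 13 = 1.38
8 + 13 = 21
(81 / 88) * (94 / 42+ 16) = 10341/616 = 16.79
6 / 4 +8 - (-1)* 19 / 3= 95/6 = 15.83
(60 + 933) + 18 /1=1011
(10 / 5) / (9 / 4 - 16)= -0.15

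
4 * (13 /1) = 52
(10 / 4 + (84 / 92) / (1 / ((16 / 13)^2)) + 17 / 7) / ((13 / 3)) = 1030401/707434 = 1.46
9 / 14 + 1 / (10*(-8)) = 353/560 = 0.63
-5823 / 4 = -1455.75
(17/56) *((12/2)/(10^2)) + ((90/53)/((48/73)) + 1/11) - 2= 1129083/1632400 = 0.69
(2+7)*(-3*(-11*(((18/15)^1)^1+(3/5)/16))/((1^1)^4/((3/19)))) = 88209/1520 = 58.03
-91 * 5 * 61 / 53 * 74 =-2053870/53 = -38752.26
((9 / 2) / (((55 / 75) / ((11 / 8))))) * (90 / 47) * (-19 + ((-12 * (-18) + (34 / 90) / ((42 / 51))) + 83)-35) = 20876265/5264 = 3965.86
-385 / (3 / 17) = -6545/3 = -2181.67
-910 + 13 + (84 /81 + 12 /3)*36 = -2147/3 = -715.67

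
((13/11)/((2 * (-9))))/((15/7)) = -91/2970 = -0.03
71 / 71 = 1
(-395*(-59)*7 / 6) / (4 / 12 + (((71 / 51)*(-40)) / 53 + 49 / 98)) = -29396927/235 = -125093.31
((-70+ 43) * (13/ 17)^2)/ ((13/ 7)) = -8.50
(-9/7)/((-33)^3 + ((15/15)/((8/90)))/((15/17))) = 12/335293 = 0.00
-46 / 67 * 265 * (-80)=14555.22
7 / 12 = 0.58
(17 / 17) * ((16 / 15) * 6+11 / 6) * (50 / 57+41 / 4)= 32981/360 = 91.61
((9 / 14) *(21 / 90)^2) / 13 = 7/2600 = 0.00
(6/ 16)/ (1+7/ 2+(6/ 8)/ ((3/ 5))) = 3/46 = 0.07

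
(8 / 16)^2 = 1/4 = 0.25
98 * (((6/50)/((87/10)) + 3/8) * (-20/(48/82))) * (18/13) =-2718177/1508 = -1802.50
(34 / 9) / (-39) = -34/351 = -0.10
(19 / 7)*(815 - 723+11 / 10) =2527/10 = 252.70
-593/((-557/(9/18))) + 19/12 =14141/6684 = 2.12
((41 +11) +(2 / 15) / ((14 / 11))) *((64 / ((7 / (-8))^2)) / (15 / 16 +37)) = 114.81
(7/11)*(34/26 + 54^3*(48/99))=76423837/1573 = 48584.77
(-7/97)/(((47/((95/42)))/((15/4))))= -475/36472 = -0.01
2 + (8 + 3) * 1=13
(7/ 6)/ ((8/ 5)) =35/48 = 0.73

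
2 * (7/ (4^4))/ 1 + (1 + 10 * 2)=2695/128 = 21.05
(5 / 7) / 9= 5/63 = 0.08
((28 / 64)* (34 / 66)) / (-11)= -119/5808 = -0.02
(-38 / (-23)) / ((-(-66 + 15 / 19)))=722/28497 = 0.03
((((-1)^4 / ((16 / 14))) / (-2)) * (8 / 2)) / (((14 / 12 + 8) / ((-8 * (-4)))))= -336/55 = -6.11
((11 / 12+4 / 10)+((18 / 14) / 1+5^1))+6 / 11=37643/4620 = 8.15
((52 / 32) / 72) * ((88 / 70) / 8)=143/40320 = 0.00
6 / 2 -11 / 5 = 4/5 = 0.80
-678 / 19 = -35.68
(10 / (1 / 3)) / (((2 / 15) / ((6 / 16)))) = 675/8 = 84.38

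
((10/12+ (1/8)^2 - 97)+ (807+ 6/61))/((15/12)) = 1665323/2928 = 568.76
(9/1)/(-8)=-9/8 = -1.12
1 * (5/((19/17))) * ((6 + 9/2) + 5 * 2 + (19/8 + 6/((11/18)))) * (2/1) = 244545/836 = 292.52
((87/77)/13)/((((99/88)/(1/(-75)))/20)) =-928/45045 = -0.02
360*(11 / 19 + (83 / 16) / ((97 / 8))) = 667980/1843 = 362.44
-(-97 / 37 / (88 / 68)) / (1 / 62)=51119/407 = 125.60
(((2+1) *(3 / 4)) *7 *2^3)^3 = 2000376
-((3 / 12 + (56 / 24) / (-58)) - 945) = 328787/348 = 944.79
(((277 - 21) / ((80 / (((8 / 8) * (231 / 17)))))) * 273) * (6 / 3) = 2018016/85 = 23741.36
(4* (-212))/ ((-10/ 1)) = 424/5 = 84.80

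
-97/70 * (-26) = 36.03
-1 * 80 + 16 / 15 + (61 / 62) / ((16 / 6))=-584519/7440 = -78.56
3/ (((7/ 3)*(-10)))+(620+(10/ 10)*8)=43951/70 = 627.87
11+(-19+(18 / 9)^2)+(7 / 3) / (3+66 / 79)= -3.39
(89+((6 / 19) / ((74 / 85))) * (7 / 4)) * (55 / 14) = 13862915/39368 = 352.14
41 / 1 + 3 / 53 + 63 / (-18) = 3981/106 = 37.56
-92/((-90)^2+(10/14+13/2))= -1288/113501 = -0.01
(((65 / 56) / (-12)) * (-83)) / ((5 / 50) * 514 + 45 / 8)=26975/191604 = 0.14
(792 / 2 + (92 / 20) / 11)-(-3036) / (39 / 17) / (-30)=352.31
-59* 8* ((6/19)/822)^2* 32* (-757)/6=0.28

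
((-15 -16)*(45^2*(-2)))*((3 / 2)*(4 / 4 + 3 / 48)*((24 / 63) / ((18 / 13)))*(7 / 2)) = 1541475/8 = 192684.38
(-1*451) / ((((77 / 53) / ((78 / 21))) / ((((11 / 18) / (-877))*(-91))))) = -4039607/55251 = -73.11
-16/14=-8/7 = -1.14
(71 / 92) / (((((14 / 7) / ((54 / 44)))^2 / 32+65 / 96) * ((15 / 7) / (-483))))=-2898504/12665 = -228.86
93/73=1.27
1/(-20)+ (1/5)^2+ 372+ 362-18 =71599/100 = 715.99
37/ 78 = 0.47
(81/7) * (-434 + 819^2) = 7756641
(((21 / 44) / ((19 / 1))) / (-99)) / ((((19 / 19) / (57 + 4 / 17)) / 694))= -2363417/234498 = -10.08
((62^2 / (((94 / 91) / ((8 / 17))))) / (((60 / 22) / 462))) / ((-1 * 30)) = -592567976/59925 = -9888.49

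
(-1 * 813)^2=660969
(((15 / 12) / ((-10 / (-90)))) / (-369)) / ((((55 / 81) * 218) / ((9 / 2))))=-729/786544 = 0.00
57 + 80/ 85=985/17 = 57.94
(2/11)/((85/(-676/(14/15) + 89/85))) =-860654/556325 = -1.55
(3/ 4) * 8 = 6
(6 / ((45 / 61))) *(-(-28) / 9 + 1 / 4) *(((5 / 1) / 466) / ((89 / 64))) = 0.21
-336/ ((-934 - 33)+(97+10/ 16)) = 2688/6955 = 0.39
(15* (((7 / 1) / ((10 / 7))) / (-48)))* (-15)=735/32 = 22.97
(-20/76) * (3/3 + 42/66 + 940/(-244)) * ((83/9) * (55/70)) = 617105/146034 = 4.23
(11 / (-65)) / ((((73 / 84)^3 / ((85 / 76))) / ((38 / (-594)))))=93296/5057221 = 0.02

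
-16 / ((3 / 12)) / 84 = -16/21 = -0.76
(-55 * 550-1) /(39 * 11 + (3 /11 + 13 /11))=-332761/4735 = -70.28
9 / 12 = 3/4 = 0.75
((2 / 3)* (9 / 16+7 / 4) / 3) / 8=37/576 = 0.06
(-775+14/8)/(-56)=3093/224 = 13.81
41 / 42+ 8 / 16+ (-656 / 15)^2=1914.08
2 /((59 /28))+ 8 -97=-5195/59 = -88.05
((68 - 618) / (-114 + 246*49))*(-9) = 165/398 = 0.41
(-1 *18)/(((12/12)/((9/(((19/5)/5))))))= -213.16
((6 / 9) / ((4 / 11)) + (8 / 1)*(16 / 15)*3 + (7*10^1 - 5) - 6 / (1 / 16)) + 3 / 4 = -169/60 = -2.82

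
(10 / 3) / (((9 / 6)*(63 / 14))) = 40/81 = 0.49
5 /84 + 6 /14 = 41/84 = 0.49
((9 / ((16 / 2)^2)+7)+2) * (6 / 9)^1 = 195/32 = 6.09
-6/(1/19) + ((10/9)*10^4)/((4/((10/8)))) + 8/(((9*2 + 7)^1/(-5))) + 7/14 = 302141/90 = 3357.12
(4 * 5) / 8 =5/2 = 2.50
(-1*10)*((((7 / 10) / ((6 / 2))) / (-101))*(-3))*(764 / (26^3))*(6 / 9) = -1337/665691 = 0.00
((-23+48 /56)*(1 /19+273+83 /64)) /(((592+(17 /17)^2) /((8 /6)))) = -17236465/1261904 = -13.66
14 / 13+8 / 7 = 202/91 = 2.22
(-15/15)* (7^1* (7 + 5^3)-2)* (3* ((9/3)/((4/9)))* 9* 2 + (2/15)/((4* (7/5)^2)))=-49404448/147 = -336084.68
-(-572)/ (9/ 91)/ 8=13013/18 = 722.94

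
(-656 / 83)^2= 430336/6889 = 62.47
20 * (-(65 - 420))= 7100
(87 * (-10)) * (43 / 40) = -3741/4 = -935.25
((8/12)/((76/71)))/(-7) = -71/798 = -0.09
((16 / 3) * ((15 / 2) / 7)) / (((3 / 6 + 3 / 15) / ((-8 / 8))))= -400/49 = -8.16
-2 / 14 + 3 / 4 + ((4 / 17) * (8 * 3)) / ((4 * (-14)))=241/476 = 0.51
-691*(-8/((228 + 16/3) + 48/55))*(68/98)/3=5.46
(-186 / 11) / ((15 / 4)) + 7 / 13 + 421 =298176/715 = 417.03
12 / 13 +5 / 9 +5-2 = 524/117 = 4.48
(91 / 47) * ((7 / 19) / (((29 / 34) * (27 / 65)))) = 1407770/699219 = 2.01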